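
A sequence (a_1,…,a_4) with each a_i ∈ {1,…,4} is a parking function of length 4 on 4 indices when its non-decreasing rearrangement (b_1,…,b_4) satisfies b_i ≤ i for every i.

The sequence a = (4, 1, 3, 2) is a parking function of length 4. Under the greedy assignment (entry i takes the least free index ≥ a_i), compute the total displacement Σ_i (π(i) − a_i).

Σπ(i) = 1+…+4 = 10; Σa = 4+1+3+2 = 10; disp = 10−10 = 0.

0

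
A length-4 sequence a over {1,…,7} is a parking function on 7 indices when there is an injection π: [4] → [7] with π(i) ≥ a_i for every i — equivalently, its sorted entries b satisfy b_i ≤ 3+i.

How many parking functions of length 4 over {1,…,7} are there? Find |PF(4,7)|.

2048

|PF| = (8−4)·8^(4−1) = 4·512 = 2048 (Konheim–Weiss)
Check (1,5,4,4) → sorted (1,4,4,5): b_i ≤ 3+i ∀i, a PF.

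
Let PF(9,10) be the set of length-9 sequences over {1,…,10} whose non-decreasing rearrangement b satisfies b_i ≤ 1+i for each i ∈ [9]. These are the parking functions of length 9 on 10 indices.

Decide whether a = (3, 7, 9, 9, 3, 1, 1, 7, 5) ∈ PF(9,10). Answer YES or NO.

YES

Rearranged: b = (1, 1, 3, 3, 5, 7, 7, 9, 9).
  b_1=1 ≤ 2
  b_2=1 ≤ 3
  b_3=3 ≤ 4
  b_4=3 ≤ 5
  b_5=5 ≤ 6
  b_6=7 ≤ 7
  b_7=7 ≤ 8
  b_8=9 ≤ 9
  b_9=9 ≤ 10
All bounds hold ⇒ YES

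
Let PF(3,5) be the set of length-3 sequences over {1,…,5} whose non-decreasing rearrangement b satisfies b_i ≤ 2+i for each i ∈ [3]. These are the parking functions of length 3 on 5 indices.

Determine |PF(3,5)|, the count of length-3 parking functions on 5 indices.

108

|PF| = 3·6^2 = 3 · 36 = 108 (Pollak)
Check (3,4,2) → sorted (2,3,4): b_i ≤ 2+i ∀i, a PF.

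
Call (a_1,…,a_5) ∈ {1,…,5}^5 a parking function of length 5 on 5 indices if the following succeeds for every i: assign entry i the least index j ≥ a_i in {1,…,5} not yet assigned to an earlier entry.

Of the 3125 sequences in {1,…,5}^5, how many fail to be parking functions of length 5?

|PF(5,5)| = (5−5+1)·(5+1)^(5−1) = 1×1296 = 1296 (Pollak)
E.g. (5,1,5,4,4) → sorted (1,4,4,5,5): b_2=4>2, not a PF.
Total 3125; non-PF = 3125−1296 = 1829

1829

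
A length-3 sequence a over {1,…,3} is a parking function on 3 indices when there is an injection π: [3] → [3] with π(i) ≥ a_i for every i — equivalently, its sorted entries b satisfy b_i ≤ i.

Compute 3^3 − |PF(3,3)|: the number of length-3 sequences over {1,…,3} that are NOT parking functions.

11

|PF(3,3)| = (3+1−3)·(3+1)^{3−1} = 1×16 = 16 (Konheim–Weiss)
E.g. (3,3,2) → sorted (2,3,3): b_1=2>1, not a PF.
3^3 − 16 = 27 − 16 = 11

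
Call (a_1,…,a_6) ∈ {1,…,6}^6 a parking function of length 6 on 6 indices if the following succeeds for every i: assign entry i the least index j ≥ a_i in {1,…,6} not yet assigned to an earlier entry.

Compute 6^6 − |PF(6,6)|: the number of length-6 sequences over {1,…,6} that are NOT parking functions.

Count = (7−6)·7^(6−1) = 1·16807 = 16807 (Konheim–Weiss)
Check (2,3,2,2,4,3) → sorted (2,2,2,3,3,4): b_1=2>1, not a PF.
Total 46656; non-PF = 46656−16807 = 29849

29849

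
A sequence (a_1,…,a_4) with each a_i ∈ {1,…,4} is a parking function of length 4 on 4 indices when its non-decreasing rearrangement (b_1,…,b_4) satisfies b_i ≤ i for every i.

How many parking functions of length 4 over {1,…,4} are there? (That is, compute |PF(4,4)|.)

Count = 1·5^3 = 1·125 = 125 (Konheim–Weiss)
E.g. (3,1,2,4) → sorted (1,2,3,4): b_i ≤ i ∀i, a PF.

125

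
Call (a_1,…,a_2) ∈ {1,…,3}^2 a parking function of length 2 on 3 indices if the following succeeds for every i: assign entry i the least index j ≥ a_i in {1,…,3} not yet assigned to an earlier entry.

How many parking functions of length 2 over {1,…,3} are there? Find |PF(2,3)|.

8

|PF(2,3)| = (3−2+1)·(3+1)^(2−1) = 2×4 = 8 (Konheim–Weiss)
One tuple (2,2) → sorted (2,2): b_i ≤ 1+i ∀i, a PF.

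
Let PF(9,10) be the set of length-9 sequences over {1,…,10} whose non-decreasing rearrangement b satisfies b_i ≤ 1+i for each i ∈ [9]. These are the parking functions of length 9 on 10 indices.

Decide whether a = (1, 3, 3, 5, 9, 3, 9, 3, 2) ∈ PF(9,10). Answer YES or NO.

YES

Order a: b = (1, 2, 3, 3, 3, 3, 5, 9, 9).
  b_1=1 ≤ 2
  b_2=2 ≤ 3
  b_3=3 ≤ 4
  b_4=3 ≤ 5
  b_5=3 ≤ 6
  b_6=3 ≤ 7
  b_7=5 ≤ 8
  b_8=9 ≤ 9
  b_9=9 ≤ 10
All bounds hold ⇒ YES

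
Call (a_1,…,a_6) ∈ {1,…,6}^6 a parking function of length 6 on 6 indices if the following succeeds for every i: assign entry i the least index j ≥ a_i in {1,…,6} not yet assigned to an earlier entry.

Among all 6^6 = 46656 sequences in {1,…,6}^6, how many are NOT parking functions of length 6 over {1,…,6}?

|PF(6,6)| = (6+1−6)·(6+1)^{6−1} = 1·16807 = 16807 [KW]
E.g. (1,6,6,6,6,6) → sorted (1,6,6,6,6,6): b_2=6>2, not a PF.
So 46656 − 16807 = 29849 fail.

29849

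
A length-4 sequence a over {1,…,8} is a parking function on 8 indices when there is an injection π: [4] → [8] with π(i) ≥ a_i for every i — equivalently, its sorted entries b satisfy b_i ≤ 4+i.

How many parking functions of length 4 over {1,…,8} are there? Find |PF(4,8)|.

3645

|PF(4,8)| = (8+1−4)·(8+1)^{4−1} = 5×729 = 3645
One tuple (2,4,7,4) → sorted (2,4,4,7): b_i ≤ 4+i ∀i, a PF.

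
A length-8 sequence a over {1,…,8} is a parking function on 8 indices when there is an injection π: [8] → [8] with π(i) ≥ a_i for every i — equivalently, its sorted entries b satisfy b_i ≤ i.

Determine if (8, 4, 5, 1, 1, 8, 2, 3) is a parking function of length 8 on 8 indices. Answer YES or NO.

Sorted: b = (1, 1, 2, 3, 4, 5, 8, 8).
  b_1=1 ≤ 1
  b_2=1 ≤ 2
  b_3=2 ≤ 3
  b_4=3 ≤ 4
  b_5=4 ≤ 5
  b_6=5 ≤ 6
  b_7=8 > 7
  fails at i=7 ⇒ NO

NO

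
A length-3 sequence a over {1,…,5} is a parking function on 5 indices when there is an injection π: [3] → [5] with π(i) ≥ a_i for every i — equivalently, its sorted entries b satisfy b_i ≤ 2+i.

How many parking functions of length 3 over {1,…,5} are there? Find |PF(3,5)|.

108

|PF(3,5)| = (5−3+1)·(5+1)^(3−1) = 3·36 = 108 [KW]
E.g. (1,1,5) → sorted (1,1,5): b_i ≤ 2+i ∀i, a PF.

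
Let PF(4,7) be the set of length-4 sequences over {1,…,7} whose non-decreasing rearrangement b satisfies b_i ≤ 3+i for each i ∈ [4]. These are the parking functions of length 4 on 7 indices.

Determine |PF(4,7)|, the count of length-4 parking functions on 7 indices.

2048

|PF| = (7+1−4)·(7+1)^{4−1} = 4·512 = 2048
Check (1,3,3,5) → sorted (1,3,3,5): b_i ≤ 3+i ∀i, a PF.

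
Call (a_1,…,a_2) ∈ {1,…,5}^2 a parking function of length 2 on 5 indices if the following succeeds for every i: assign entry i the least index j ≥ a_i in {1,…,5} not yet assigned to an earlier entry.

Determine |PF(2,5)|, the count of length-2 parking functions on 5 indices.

|PF| = (6−2)·6^(2−1) = 4 · 6 = 24
E.g. (1,5) → sorted (1,5): b_i ≤ 3+i ∀i, a PF.

24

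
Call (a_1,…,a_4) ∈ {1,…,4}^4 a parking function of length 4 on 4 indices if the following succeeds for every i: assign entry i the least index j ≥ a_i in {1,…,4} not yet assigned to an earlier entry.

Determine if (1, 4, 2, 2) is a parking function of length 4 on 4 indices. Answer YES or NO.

YES

Rearranged: b = (1, 2, 2, 4).
  b_1=1 ≤ 1
  b_2=2 ≤ 2
  b_3=2 ≤ 3
  b_4=4 ≤ 4
All bounds hold ⇒ YES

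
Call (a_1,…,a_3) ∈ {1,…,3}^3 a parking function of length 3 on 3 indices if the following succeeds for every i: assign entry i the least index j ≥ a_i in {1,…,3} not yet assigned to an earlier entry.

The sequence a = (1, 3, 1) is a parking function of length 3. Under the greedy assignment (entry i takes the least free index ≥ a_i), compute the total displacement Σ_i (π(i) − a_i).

1

Σπ(i) = 1+…+3 = 6; Σa = 1+3+1 = 5; disp = 6−5 = 1.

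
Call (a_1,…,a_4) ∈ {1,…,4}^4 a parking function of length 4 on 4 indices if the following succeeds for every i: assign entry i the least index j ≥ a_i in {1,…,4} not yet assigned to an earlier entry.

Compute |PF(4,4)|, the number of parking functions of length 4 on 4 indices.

#PF = 1·5^3 = 1×125 = 125
Check (1,2,4,3) → sorted (1,2,3,4): b_i ≤ i ∀i, a PF.

125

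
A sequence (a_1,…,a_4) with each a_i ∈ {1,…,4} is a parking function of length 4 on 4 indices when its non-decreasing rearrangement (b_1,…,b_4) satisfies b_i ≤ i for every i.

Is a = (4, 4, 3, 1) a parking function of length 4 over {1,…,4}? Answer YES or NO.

Sorted: b = (1, 3, 4, 4).
  b_1=1 ≤ 1
  b_2=3 > 2
  fails at i=2 ⇒ NO

NO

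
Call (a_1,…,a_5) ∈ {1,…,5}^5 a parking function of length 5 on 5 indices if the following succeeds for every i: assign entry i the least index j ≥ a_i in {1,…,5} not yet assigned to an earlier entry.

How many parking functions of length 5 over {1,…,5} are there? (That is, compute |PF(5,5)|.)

1296

#PF = (5−5+1)·(5+1)^(5−1) = 1×1296 = 1296 [KW]
One tuple (1,3,1,4,2) → sorted (1,1,2,3,4): b_i ≤ i ∀i, a PF.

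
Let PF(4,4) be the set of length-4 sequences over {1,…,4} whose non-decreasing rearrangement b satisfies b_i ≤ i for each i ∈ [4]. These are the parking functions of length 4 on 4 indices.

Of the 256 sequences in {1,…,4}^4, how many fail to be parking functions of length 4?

131

Count = 1·5^3 = 1 · 125 = 125 (Konheim–Weiss)
E.g. (4,1,3,3) → sorted (1,3,3,4): b_2=3>2, not a PF.
So 256 − 125 = 131 fail.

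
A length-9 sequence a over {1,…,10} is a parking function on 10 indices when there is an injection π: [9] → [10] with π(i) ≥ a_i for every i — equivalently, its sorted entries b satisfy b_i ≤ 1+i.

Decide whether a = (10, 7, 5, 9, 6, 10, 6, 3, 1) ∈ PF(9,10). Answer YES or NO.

NO

Sorted: b = (1, 3, 5, 6, 6, 7, 9, 10, 10).
  b_1=1 ≤ 2
  b_2=3 ≤ 3
  b_3=5 > 4
  fails at i=3 ⇒ NO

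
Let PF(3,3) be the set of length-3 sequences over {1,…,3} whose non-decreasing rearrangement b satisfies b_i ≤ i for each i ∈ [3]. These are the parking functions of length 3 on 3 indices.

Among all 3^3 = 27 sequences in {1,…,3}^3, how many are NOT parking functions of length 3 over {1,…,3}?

11

Count = (3−3+1)·(3+1)^(3−1) = 1×16 = 16 [KW]
Check (1,3,3) → sorted (1,3,3): b_2=3>2, not a PF.
Total 27; non-PF = 27−16 = 11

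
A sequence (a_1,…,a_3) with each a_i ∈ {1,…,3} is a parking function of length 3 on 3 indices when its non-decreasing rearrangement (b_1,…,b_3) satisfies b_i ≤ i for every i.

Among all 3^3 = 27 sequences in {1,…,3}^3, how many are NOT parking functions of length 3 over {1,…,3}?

|PF(3,3)| = (3−3+1)·(3+1)^(3−1) = 1 · 16 = 16 [KW]
E.g. (3,3,3) → sorted (3,3,3): b_1=3>1, not a PF.
3^3 − 16 = 27 − 16 = 11

11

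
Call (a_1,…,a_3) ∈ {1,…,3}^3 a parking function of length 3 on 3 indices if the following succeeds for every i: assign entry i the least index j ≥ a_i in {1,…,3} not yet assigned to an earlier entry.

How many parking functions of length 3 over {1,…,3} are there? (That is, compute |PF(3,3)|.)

Count = (3−3+1)·(3+1)^(3−1) = 1·16 = 16 (Konheim–Weiss)
Example (2,1,3) → sorted (1,2,3): b_i ≤ i ∀i, a PF.

16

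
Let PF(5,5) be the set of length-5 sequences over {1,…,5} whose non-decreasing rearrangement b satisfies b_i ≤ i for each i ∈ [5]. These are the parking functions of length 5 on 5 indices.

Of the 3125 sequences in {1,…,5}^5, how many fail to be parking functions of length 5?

1829

|PF| = (5+1−5)·(5+1)^{5−1} = 1·1296 = 1296 (Pollak)
E.g. (5,3,3,3,1) → sorted (1,3,3,3,5): b_2=3>2, not a PF.
Total 3125; non-PF = 3125−1296 = 1829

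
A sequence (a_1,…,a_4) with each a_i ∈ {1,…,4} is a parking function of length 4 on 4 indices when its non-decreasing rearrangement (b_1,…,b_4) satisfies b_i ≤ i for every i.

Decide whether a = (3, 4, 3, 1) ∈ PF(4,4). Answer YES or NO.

NO

Order a: b = (1, 3, 3, 4).
  b_1=1 ≤ 1
  b_2=3 > 2
  fails at i=2 ⇒ NO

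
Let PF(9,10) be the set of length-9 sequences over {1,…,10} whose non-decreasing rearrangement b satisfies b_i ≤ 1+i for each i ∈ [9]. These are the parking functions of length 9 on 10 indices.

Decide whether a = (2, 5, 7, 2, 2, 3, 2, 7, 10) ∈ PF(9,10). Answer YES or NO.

YES

Sorted: b = (2, 2, 2, 2, 3, 5, 7, 7, 10).
  b_1=2 ≤ 2
  b_2=2 ≤ 3
  b_3=2 ≤ 4
  b_4=2 ≤ 5
  b_5=3 ≤ 6
  b_6=5 ≤ 7
  b_7=7 ≤ 8
  b_8=7 ≤ 9
  b_9=10 ≤ 10
All bounds hold ⇒ YES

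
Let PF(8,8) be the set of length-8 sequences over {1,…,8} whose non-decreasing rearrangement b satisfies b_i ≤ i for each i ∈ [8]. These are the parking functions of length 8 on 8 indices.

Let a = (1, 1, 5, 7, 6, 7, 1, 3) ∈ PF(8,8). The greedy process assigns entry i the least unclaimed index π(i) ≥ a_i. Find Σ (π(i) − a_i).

Σπ(i) = 1+…+8 = 36; Σa = 1+1+5+7+6+7+1+3 = 31; disp = 36−31 = 5.

5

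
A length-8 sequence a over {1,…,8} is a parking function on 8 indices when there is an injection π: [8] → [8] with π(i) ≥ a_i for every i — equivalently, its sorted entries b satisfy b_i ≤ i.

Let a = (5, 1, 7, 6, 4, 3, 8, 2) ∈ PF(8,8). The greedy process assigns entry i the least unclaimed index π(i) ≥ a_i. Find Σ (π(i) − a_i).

Σπ = 36 ({1..8} each once); Σa = 5+1+7+6+4+3+8+2 = 36; disp = 36−36 = 0.

0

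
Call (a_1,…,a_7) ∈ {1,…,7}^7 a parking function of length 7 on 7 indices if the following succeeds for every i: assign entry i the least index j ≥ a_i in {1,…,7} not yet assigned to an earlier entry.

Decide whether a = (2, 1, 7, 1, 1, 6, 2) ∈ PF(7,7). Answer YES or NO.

YES

Sorted: b = (1, 1, 1, 2, 2, 6, 7).
  b_1=1 ≤ 1
  b_2=1 ≤ 2
  b_3=1 ≤ 3
  b_4=2 ≤ 4
  b_5=2 ≤ 5
  b_6=6 ≤ 6
  b_7=7 ≤ 7
All bounds hold ⇒ YES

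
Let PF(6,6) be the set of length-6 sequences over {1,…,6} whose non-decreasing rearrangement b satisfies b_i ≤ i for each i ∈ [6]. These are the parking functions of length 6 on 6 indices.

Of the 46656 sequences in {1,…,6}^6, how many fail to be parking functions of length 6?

|PF| = (6+1−6)·(6+1)^{6−1} = 1·16807 = 16807 (Konheim–Weiss)
E.g. (2,6,6,6,4,3) → sorted (2,3,4,6,6,6): b_1=2>1, not a PF.
Total 46656; non-PF = 46656−16807 = 29849

29849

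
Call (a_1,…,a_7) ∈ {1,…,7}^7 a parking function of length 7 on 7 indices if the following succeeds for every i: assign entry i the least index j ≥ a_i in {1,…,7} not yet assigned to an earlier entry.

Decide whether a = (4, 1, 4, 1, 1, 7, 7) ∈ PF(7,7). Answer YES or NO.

Order a: b = (1, 1, 1, 4, 4, 7, 7).
  b_1=1 ≤ 1
  b_2=1 ≤ 2
  b_3=1 ≤ 3
  b_4=4 ≤ 4
  b_5=4 ≤ 5
  b_6=7 > 6
  fails at i=6 ⇒ NO

NO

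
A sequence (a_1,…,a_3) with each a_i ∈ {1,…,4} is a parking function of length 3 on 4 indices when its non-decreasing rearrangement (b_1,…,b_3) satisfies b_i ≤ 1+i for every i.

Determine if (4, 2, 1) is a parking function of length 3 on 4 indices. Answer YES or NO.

Rearranged: b = (1, 2, 4).
  b_1=1 ≤ 2
  b_2=2 ≤ 3
  b_3=4 ≤ 4
All bounds hold ⇒ YES

YES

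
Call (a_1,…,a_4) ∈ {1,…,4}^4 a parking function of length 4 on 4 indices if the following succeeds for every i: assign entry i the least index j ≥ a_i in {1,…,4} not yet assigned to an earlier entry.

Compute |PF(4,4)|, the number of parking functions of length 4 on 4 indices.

#PF = 1·5^3 = 1×125 = 125 (Konheim–Weiss)
One tuple (2,3,2,1) → sorted (1,2,2,3): b_i ≤ i ∀i, a PF.

125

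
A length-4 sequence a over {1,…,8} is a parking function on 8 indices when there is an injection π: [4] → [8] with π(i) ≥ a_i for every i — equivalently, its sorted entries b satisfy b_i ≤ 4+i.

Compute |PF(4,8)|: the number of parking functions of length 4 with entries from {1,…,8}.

|PF(4,8)| = (9−4)·9^(4−1) = 5·729 = 3645 (Pollak)
Check (5,3,2,1) → sorted (1,2,3,5): b_i ≤ 4+i ∀i, a PF.

3645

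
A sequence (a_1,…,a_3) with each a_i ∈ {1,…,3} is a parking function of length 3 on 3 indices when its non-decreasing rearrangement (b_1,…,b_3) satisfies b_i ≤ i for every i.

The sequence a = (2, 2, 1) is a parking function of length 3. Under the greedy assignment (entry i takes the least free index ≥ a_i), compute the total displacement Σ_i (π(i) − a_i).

1

Σπ = 6 ({1..3} each once); Σa = 2+2+1 = 5; disp = 6−5 = 1.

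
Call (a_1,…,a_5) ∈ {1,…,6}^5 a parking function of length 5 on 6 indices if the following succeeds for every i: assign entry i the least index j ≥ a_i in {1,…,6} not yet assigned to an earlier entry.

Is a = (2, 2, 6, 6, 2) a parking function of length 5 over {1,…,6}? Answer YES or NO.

NO

Rearranged: b = (2, 2, 2, 6, 6).
  b_1=2 ≤ 2
  b_2=2 ≤ 3
  b_3=2 ≤ 4
  b_4=6 > 5
  fails at i=4 ⇒ NO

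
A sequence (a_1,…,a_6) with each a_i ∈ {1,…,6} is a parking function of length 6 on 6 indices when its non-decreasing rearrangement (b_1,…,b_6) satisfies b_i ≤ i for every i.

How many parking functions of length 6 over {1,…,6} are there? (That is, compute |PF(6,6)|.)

|PF(6,6)| = (6−6+1)·(6+1)^(6−1) = 1×16807 = 16807 (Konheim–Weiss)
Check (3,2,5,1,1,6) → sorted (1,1,2,3,5,6): b_i ≤ i ∀i, a PF.

16807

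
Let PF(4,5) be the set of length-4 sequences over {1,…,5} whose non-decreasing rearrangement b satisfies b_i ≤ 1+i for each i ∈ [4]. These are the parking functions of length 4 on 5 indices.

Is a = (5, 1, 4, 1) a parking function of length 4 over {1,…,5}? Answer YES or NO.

Rearranged: b = (1, 1, 4, 5).
  b_1=1 ≤ 2
  b_2=1 ≤ 3
  b_3=4 ≤ 4
  b_4=5 ≤ 5
All bounds hold ⇒ YES

YES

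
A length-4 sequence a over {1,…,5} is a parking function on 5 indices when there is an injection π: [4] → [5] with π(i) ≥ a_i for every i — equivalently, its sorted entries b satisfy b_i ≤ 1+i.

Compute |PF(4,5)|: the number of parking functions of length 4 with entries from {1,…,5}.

432

|PF| = 2·6^3 = 2·216 = 432 [KW]
Check (2,5,3,2) → sorted (2,2,3,5): b_i ≤ 1+i ∀i, a PF.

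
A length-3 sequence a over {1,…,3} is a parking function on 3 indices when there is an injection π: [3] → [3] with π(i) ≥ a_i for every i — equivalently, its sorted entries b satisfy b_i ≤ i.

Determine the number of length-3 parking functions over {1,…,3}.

#PF = (3−3+1)·(3+1)^(3−1) = 1·16 = 16
One tuple (3,1,2) → sorted (1,2,3): b_i ≤ i ∀i, a PF.

16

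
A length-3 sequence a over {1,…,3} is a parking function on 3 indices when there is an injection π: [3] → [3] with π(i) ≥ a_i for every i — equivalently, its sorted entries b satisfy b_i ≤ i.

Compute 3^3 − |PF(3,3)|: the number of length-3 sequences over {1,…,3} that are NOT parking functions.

#PF = (4−3)·4^(3−1) = 1×16 = 16
Check (3,3,2) → sorted (2,3,3): b_1=2>1, not a PF.
3^3 − 16 = 27 − 16 = 11

11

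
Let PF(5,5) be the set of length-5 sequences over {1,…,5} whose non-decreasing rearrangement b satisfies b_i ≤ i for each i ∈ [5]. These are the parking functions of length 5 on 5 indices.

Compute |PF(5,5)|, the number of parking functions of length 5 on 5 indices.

1296

|PF(5,5)| = (6−5)·6^(5−1) = 1 · 1296 = 1296 [KW]
One tuple (2,5,1,2,4) → sorted (1,2,2,4,5): b_i ≤ i ∀i, a PF.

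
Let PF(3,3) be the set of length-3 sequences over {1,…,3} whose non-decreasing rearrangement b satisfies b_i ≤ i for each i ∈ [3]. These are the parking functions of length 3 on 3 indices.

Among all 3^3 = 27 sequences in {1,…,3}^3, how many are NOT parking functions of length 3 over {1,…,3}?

11

|PF(3,3)| = (3+1−3)·(3+1)^{3−1} = 1·16 = 16 (Konheim–Weiss)
Check (3,1,3) → sorted (1,3,3): b_2=3>2, not a PF.
Total 27; non-PF = 27−16 = 11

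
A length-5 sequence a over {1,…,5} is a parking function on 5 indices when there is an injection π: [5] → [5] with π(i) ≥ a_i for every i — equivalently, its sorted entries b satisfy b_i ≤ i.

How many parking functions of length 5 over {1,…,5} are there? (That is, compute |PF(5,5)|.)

Count = (5+1−5)·(5+1)^{5−1} = 1 · 1296 = 1296
One tuple (1,1,3,2,5) → sorted (1,1,2,3,5): b_i ≤ i ∀i, a PF.

1296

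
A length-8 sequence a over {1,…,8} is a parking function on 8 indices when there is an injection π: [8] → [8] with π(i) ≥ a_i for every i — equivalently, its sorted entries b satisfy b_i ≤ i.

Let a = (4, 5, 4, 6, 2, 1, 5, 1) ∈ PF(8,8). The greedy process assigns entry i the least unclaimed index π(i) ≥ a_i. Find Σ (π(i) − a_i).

8

Σπ = 36 ({1..8} each once); Σa = 4+5+4+6+2+1+5+1 = 28; disp = 36−28 = 8.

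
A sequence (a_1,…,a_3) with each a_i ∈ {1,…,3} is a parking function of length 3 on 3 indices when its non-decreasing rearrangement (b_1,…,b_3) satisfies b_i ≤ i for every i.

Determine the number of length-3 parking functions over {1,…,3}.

|PF(3,3)| = 1·4^2 = 1·16 = 16
Check (1,1,3) → sorted (1,1,3): b_i ≤ i ∀i, a PF.

16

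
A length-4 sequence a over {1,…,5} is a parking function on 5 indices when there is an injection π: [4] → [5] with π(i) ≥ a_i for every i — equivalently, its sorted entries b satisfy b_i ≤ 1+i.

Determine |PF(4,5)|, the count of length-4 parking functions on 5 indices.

432

|PF(4,5)| = (5+1−4)·(5+1)^{4−1} = 2 · 216 = 432 [KW]
One tuple (2,5,1,2) → sorted (1,2,2,5): b_i ≤ 1+i ∀i, a PF.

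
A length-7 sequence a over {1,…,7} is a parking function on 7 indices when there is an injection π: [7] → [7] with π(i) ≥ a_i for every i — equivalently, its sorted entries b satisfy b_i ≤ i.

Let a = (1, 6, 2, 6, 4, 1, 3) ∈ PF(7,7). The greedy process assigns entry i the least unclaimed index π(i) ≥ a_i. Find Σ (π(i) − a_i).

5

Σπ = 7·8/2 = 28 (π permutes [7]); Σa = 1+6+2+6+4+1+3 = 23; disp = 28−23 = 5.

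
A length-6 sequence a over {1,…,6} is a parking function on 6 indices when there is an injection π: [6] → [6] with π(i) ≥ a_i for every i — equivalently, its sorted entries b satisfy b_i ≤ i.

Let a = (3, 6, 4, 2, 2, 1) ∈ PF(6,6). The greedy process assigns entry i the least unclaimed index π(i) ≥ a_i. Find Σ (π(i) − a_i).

Σπ(i) = 1+…+6 = 21; Σa = 3+6+4+2+2+1 = 18; disp = 21−18 = 3.

3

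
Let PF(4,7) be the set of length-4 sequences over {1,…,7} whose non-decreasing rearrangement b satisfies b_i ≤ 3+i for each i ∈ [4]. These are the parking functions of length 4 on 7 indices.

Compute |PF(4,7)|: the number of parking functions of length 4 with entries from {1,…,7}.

#PF = 4·8^3 = 4×512 = 2048 (Konheim–Weiss)
Example (7,4,5,3) → sorted (3,4,5,7): b_i ≤ 3+i ∀i, a PF.

2048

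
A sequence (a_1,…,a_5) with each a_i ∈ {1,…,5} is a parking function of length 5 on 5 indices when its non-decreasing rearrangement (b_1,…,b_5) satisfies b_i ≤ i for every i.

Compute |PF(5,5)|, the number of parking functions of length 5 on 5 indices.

1296

Count = (5−5+1)·(5+1)^(5−1) = 1·1296 = 1296
One tuple (3,1,1,1,2) → sorted (1,1,1,2,3): b_i ≤ i ∀i, a PF.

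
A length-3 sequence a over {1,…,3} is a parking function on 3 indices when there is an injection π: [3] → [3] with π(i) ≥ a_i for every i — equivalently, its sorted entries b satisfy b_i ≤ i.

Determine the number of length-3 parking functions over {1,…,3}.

Count = (3−3+1)·(3+1)^(3−1) = 1·16 = 16 (Pollak)
E.g. (1,3,2) → sorted (1,2,3): b_i ≤ i ∀i, a PF.

16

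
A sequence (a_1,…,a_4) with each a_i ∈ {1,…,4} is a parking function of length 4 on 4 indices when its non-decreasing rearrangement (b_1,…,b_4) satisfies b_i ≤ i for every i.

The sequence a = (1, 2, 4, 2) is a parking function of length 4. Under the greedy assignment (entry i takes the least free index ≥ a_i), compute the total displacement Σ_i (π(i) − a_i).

Σπ(i) = 1+…+4 = 10; Σa = 1+2+4+2 = 9; disp = 10−9 = 1.

1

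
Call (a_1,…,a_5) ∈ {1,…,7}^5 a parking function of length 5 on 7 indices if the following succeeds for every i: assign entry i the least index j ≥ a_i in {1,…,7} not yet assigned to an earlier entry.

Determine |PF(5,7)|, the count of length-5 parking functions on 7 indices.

12288

Count = (7−5+1)·(7+1)^(5−1) = 3·4096 = 12288
Example (7,1,3,6,1) → sorted (1,1,3,6,7): b_i ≤ 2+i ∀i, a PF.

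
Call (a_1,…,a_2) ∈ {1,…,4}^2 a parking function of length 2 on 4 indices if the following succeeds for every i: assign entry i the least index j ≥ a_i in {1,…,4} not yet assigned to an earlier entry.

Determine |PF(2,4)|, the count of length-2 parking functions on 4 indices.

|PF| = (4+1−2)·(4+1)^{2−1} = 3×5 = 15 (Pollak)
Example (1,1) → sorted (1,1): b_i ≤ 2+i ∀i, a PF.

15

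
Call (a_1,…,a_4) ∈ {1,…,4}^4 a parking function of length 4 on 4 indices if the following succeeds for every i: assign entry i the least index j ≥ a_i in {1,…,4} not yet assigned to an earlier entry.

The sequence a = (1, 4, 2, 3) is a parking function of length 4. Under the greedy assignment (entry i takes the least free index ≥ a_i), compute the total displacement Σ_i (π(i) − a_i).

Σπ(i) = 1+…+4 = 10; Σa = 1+4+2+3 = 10; disp = 10−10 = 0.

0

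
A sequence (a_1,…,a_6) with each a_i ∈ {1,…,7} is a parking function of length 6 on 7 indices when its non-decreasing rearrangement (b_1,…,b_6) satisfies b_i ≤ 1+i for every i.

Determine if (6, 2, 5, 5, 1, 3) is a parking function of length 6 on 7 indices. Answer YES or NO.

YES

Rearranged: b = (1, 2, 3, 5, 5, 6).
  b_1=1 ≤ 2
  b_2=2 ≤ 3
  b_3=3 ≤ 4
  b_4=5 ≤ 5
  b_5=5 ≤ 6
  b_6=6 ≤ 7
All bounds hold ⇒ YES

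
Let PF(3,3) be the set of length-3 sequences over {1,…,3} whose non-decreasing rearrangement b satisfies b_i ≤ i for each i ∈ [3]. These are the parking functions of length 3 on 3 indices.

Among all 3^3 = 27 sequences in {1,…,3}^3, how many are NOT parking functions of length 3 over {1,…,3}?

|PF(3,3)| = (4−3)·4^(3−1) = 1 · 16 = 16 (Pollak)
Check (2,2,2) → sorted (2,2,2): b_1=2>1, not a PF.
Total 27; non-PF = 27−16 = 11

11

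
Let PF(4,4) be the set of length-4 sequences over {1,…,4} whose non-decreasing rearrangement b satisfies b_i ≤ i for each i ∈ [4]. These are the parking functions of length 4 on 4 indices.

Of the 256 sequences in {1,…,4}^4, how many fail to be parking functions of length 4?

|PF(4,4)| = 1·5^3 = 1·125 = 125
Example (3,2,3,3) → sorted (2,3,3,3): b_1=2>1, not a PF.
4^4 − 125 = 256 − 125 = 131

131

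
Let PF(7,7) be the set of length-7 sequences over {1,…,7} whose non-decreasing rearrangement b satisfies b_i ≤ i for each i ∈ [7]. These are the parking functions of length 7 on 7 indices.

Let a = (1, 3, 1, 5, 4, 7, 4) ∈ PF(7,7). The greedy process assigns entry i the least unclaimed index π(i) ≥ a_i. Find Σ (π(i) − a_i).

Σπ = 28 ({1..7} each once); Σa = 1+3+1+5+4+7+4 = 25; disp = 28−25 = 3.

3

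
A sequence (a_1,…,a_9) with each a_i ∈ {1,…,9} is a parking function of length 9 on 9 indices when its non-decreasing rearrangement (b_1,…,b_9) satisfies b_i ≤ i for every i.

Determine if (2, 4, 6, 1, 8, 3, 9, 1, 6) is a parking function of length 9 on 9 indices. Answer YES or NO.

YES

Sorted: b = (1, 1, 2, 3, 4, 6, 6, 8, 9).
  b_1=1 ≤ 1
  b_2=1 ≤ 2
  b_3=2 ≤ 3
  b_4=3 ≤ 4
  b_5=4 ≤ 5
  b_6=6 ≤ 6
  b_7=6 ≤ 7
  b_8=8 ≤ 8
  b_9=9 ≤ 9
All bounds hold ⇒ YES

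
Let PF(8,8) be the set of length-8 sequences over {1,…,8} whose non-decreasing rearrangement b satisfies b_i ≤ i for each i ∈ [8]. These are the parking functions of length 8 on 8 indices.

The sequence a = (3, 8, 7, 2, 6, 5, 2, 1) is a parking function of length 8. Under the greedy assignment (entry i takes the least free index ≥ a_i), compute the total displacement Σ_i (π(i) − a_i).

2

Σπ = 8·9/2 = 36 (π permutes [8]); Σa = 3+8+7+2+6+5+2+1 = 34; disp = 36−34 = 2.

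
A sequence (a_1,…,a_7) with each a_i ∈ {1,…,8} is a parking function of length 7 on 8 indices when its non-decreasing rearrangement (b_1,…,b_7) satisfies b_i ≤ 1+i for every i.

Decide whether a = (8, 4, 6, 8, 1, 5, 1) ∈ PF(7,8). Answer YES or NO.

Rearranged: b = (1, 1, 4, 5, 6, 8, 8).
  b_1=1 ≤ 2
  b_2=1 ≤ 3
  b_3=4 ≤ 4
  b_4=5 ≤ 5
  b_5=6 ≤ 6
  b_6=8 > 7
  fails at i=6 ⇒ NO

NO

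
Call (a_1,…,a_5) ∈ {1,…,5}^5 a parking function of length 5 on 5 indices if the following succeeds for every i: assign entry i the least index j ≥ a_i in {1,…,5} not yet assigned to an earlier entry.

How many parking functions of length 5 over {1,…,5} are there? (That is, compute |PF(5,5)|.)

1296

Count = 1·6^4 = 1×1296 = 1296 (Pollak)
E.g. (1,3,2,3,5) → sorted (1,2,3,3,5): b_i ≤ i ∀i, a PF.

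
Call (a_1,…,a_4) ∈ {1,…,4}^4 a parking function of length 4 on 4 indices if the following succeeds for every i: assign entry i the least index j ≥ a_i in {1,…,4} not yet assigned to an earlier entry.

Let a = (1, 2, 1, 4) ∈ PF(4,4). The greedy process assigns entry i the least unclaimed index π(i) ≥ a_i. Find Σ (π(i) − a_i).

2

Σπ(i) = 1+…+4 = 10; Σa = 1+2+1+4 = 8; disp = 10−8 = 2.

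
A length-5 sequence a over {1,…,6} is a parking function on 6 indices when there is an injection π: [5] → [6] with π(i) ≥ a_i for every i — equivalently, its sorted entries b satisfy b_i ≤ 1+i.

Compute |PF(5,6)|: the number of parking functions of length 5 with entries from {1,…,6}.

#PF = 2·7^4 = 2·2401 = 4802 (Konheim–Weiss)
One tuple (4,4,2,4,1) → sorted (1,2,4,4,4): b_i ≤ 1+i ∀i, a PF.

4802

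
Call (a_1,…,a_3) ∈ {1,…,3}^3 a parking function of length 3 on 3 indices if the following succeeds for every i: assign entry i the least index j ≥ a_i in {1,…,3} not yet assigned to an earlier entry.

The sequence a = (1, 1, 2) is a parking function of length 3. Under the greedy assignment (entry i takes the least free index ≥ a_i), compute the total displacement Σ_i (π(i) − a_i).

Σπ = 3·4/2 = 6 (π permutes [3]); Σa = 1+1+2 = 4; disp = 6−4 = 2.

2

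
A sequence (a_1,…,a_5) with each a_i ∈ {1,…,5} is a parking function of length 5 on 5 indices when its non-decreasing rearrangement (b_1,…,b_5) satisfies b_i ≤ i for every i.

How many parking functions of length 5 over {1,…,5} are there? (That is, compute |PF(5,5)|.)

1296

#PF = 1·6^4 = 1×1296 = 1296
Check (2,2,1,4,1) → sorted (1,1,2,2,4): b_i ≤ i ∀i, a PF.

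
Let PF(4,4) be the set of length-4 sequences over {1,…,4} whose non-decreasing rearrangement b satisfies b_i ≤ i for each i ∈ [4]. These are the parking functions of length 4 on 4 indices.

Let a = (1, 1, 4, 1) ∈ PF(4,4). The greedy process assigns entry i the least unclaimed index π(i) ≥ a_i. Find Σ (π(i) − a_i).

3

Σπ = 10 ({1..4} each once); Σa = 1+1+4+1 = 7; disp = 10−7 = 3.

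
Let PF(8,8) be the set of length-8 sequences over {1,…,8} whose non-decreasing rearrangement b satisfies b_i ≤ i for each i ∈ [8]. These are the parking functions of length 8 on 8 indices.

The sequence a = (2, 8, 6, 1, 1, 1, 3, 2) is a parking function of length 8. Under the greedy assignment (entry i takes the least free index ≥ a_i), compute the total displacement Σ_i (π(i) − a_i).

12

Σπ = 8·9/2 = 36 (π permutes [8]); Σa = 2+8+6+1+1+1+3+2 = 24; disp = 36−24 = 12.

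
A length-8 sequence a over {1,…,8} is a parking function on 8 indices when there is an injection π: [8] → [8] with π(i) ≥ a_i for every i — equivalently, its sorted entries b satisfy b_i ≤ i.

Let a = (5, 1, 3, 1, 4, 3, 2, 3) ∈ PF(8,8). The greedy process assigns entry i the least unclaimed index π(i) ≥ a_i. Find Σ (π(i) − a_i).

Σπ = 36 ({1..8} each once); Σa = 5+1+3+1+4+3+2+3 = 22; disp = 36−22 = 14.

14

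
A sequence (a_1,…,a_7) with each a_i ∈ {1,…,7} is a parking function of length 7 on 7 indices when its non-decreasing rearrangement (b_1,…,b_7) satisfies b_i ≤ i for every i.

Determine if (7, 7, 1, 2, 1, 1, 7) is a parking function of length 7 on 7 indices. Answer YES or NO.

NO

Rearranged: b = (1, 1, 1, 2, 7, 7, 7).
  b_1=1 ≤ 1
  b_2=1 ≤ 2
  b_3=1 ≤ 3
  b_4=2 ≤ 4
  b_5=7 > 5
  fails at i=5 ⇒ NO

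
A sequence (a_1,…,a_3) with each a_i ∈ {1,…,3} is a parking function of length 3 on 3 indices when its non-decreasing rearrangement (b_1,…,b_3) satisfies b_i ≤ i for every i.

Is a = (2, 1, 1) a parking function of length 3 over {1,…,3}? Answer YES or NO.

Sorted: b = (1, 1, 2).
  b_1=1 ≤ 1
  b_2=1 ≤ 2
  b_3=2 ≤ 3
All bounds hold ⇒ YES

YES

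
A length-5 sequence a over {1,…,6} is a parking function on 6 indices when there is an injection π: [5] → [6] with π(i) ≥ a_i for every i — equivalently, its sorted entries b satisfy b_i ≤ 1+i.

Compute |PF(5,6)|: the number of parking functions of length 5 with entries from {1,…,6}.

4802

Count = 2·7^4 = 2·2401 = 4802 (Pollak)
Check (4,3,4,5,2) → sorted (2,3,4,4,5): b_i ≤ 1+i ∀i, a PF.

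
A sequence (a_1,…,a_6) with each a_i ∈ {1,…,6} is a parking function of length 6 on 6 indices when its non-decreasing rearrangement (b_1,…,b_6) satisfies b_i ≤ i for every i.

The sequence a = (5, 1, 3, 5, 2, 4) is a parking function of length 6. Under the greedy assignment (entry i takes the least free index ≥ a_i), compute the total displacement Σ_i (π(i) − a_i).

Σπ = 21 ({1..6} each once); Σa = 5+1+3+5+2+4 = 20; disp = 21−20 = 1.

1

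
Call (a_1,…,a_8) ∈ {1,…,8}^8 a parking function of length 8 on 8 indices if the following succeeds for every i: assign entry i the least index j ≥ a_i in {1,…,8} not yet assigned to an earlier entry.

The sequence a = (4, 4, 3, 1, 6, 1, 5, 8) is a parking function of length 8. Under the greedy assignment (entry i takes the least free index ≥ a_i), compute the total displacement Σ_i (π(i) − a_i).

Σπ = 8·9/2 = 36 (π permutes [8]); Σa = 4+4+3+1+6+1+5+8 = 32; disp = 36−32 = 4.

4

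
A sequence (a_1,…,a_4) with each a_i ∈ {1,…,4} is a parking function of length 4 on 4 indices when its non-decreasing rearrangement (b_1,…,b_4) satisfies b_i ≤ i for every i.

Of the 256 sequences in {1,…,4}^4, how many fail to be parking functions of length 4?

|PF(4,4)| = (4+1−4)·(4+1)^{4−1} = 1·125 = 125
Check (4,4,1,4) → sorted (1,4,4,4): b_2=4>2, not a PF.
So 256 − 125 = 131 fail.

131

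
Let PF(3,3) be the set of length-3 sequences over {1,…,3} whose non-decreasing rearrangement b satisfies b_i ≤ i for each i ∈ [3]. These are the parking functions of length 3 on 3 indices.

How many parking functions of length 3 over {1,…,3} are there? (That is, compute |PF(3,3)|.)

16

|PF| = 1·4^2 = 1 · 16 = 16
E.g. (2,1,3) → sorted (1,2,3): b_i ≤ i ∀i, a PF.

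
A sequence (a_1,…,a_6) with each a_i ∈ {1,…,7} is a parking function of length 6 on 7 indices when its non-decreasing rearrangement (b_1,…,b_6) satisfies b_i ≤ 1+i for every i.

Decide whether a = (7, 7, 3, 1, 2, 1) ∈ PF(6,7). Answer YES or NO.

NO

Sorted: b = (1, 1, 2, 3, 7, 7).
  b_1=1 ≤ 2
  b_2=1 ≤ 3
  b_3=2 ≤ 4
  b_4=3 ≤ 5
  b_5=7 > 6
  fails at i=5 ⇒ NO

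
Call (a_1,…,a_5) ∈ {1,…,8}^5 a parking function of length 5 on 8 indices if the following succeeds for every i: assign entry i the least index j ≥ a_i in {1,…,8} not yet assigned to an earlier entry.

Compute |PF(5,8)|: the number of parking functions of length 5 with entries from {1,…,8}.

26244

|PF(5,8)| = (9−5)·9^(5−1) = 4×6561 = 26244 (Pollak)
Example (3,2,4,7,2) → sorted (2,2,3,4,7): b_i ≤ 3+i ∀i, a PF.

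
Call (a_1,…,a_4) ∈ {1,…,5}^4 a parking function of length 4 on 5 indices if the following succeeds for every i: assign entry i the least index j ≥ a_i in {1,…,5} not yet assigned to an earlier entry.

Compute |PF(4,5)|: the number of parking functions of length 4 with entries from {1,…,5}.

432

#PF = (5−4+1)·(5+1)^(4−1) = 2 · 216 = 432 (Pollak)
Example (5,4,2,2) → sorted (2,2,4,5): b_i ≤ 1+i ∀i, a PF.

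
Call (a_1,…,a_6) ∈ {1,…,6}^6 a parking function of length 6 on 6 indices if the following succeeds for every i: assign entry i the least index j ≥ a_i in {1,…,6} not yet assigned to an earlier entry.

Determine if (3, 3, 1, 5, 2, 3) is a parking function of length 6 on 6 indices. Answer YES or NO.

YES

Rearranged: b = (1, 2, 3, 3, 3, 5).
  b_1=1 ≤ 1
  b_2=2 ≤ 2
  b_3=3 ≤ 3
  b_4=3 ≤ 4
  b_5=3 ≤ 5
  b_6=5 ≤ 6
All bounds hold ⇒ YES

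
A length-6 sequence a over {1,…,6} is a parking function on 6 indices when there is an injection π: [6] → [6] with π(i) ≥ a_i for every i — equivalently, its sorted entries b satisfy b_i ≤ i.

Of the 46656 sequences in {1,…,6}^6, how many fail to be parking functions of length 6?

#PF = (6−6+1)·(6+1)^(6−1) = 1 · 16807 = 16807
E.g. (3,4,2,3,6,6) → sorted (2,3,3,4,6,6): b_1=2>1, not a PF.
So 46656 − 16807 = 29849 fail.

29849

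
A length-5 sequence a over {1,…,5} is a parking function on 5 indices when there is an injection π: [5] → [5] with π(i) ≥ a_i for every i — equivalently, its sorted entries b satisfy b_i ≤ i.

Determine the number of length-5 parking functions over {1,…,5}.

Count = (6−5)·6^(5−1) = 1×1296 = 1296 [KW]
Check (2,3,1,3,1) → sorted (1,1,2,3,3): b_i ≤ i ∀i, a PF.

1296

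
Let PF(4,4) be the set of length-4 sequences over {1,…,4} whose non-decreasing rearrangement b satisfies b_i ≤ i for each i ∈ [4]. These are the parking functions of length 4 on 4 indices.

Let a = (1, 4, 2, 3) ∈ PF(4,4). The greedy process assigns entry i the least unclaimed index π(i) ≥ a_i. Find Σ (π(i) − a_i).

Σπ(i) = 1+…+4 = 10; Σa = 1+4+2+3 = 10; disp = 10−10 = 0.

0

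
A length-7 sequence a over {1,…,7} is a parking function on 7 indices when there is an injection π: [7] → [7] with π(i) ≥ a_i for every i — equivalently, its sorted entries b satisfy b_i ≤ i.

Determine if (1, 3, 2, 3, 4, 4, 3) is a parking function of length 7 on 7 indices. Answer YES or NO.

Rearranged: b = (1, 2, 3, 3, 3, 4, 4).
  b_1=1 ≤ 1
  b_2=2 ≤ 2
  b_3=3 ≤ 3
  b_4=3 ≤ 4
  b_5=3 ≤ 5
  b_6=4 ≤ 6
  b_7=4 ≤ 7
All bounds hold ⇒ YES

YES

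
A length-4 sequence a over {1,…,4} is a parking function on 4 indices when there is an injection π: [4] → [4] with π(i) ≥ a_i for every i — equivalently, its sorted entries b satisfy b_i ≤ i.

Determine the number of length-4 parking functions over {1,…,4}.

125

|PF(4,4)| = (4−4+1)·(4+1)^(4−1) = 1×125 = 125 (Pollak)
One tuple (4,1,2,2) → sorted (1,2,2,4): b_i ≤ i ∀i, a PF.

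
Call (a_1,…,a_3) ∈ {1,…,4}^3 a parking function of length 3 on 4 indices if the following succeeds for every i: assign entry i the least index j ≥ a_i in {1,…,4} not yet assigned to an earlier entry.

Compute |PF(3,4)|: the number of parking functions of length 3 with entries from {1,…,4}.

50

|PF| = 2·5^2 = 2 · 25 = 50 [KW]
One tuple (4,2,1) → sorted (1,2,4): b_i ≤ 1+i ∀i, a PF.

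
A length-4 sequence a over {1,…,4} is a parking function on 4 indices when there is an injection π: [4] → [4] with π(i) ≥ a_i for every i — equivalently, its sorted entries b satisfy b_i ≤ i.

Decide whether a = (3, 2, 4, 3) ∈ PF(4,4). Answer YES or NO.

Rearranged: b = (2, 3, 3, 4).
  b_1=2 > 1
  fails at i=1 ⇒ NO

NO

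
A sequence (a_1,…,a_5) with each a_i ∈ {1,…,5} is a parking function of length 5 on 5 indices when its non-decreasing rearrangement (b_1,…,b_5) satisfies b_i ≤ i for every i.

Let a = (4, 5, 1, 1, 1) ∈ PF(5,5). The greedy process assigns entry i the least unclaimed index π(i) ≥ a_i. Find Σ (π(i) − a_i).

3

Σπ(i) = 1+…+5 = 15; Σa = 4+5+1+1+1 = 12; disp = 15−12 = 3.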